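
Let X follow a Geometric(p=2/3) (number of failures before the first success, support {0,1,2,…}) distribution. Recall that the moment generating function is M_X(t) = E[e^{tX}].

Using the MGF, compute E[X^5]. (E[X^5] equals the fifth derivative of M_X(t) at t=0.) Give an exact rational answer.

E[X^5] = d^5M/dt^5 |_{t=0} = 91/2

M_X(t) = 2/(3*(1 - e^(t)/3))
dM/dt = 2*e^(t)/(e^(2*t) - 6*e^(t) + 9)
d^2M/dt^2 = (-2*e^(2*t) - 6*e^(t))/(e^(3*t) - 9*e^(2*t) + 27*e^(t) - 27)
d^3M/dt^3 = (2*e^(3*t) + 24*e^(2*t) + 18*e^(t))/(e^(4*t) - 12*e^(3*t) + 54*e^(2*t) - 108*e^(t) + 81)
d^4M/dt^4 = (-2*e^(4*t) - 66*e^(3*t) - 198*e^(2*t) - 54*e^(t))/(e^(5*t) - 15*e^(4*t) + 90*e^(3*t) - 270*e^(2*t) + 405*e^(t) - 243)
d^5M/dt^5 = (2*e^(5*t) + 156*e^(4*t) + 1188*e^(3*t) + 1404*e^(2*t) + 162*e^(t))/(e^(6*t) - 18*e^(5*t) + 135*e^(4*t) - 540*e^(3*t) + 1215*e^(2*t) - 1458*e^(t) + 729)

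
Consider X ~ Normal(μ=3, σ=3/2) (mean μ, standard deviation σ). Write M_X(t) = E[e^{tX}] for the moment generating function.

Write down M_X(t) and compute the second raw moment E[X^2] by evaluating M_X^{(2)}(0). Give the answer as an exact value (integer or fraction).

E[X^2] = M′′(0) = 45/4

M_X(t) = e^(9*t^2/8 + 3*t)
M′(t) = 9*t*e^(3*t)*e^(9*t^2/8)/4 + 3*e^(3*t)*e^(9*t^2/8)
M′′(t) = 81*t^2*e^(3*t)*e^(9*t^2/8)/16 + 27*t*e^(3*t)*e^(9*t^2/8)/2 + 45*e^(3*t)*e^(9*t^2/8)/4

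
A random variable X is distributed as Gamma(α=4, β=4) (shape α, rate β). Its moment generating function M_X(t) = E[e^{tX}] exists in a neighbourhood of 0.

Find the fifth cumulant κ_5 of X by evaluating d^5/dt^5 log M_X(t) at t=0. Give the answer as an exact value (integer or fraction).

M_X(t) = 256/(4 - t)^4
K_X(t) = log M_X(t) = -4*log(4 - t) + 8*log(2)
K′(t) = -4/(t - 4)
K′′(t) = 4/(t^2 - 8*t + 16)
K′′′(t) = -8/(t^3 - 12*t^2 + 48*t - 64)
K′′′′(t) = 24/(t^4 - 16*t^3 + 96*t^2 - 256*t + 256)
K′′′′′(t) = -96/(t^5 - 20*t^4 + 160*t^3 - 640*t^2 + 1280*t - 1024)

κ_5 = K′′′′′(0) = 3/32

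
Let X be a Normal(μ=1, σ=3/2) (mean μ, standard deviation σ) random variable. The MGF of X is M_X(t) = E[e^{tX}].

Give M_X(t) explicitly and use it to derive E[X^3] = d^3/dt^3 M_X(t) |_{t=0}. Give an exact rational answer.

M_X(t) = e^(9*t^2/8 + t)
D^3[M](t) = 729*t^3*e^(t)*e^(9*t^2/8)/64 + 243*t^2*e^(t)*e^(9*t^2/8)/16 + 351*t*e^(t)*e^(9*t^2/8)/16 + 31*e^(t)*e^(9*t^2/8)/4

E[X^3] = D^3[M](0) = 31/4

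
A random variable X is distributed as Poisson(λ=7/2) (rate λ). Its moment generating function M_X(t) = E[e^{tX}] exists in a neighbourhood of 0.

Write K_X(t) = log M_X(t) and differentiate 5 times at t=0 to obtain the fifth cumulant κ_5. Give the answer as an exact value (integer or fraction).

M_X(t) = e^(7*e^(t)/2 - 7/2)
K_X(t) = log M_X(t) = 7*e^(t)/2 - 7/2
dK/dt = 7*e^(t)/2
d^2K/dt^2 = 7*e^(t)/2
d^3K/dt^3 = 7*e^(t)/2
d^4K/dt^4 = 7*e^(t)/2
d^5K/dt^5 = 7*e^(t)/2

κ_5 = d^5K/dt^5 |_{t=0} = 7/2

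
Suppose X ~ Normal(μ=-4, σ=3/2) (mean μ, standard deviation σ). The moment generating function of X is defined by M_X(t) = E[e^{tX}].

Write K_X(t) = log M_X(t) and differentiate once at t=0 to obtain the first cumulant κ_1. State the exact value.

M_X(t) = e^(9*t^2/8 - 4*t)
K_X(t) = log M_X(t) = 9*t^2/8 - 4*t
K′(t) = 9*t/4 - 4

κ_1 = K′(0) = -4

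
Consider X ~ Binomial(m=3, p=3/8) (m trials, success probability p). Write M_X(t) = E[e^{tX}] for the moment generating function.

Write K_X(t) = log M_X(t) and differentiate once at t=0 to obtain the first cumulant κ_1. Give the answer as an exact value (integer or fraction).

M_X(t) = (3*e^(t)/8 + 5/8)^3
K_X(t) = log M_X(t) = 3*log(3*e^(t)/8 + 5/8)
K′(t) = 9*e^(t)/(3*e^(t) + 5)

κ_1 = K′(0) = 9/8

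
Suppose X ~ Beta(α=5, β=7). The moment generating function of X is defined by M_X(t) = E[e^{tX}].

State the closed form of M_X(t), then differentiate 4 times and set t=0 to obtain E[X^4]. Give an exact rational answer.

M_X(t) = ₁F₁(5; 12; t)
M′(t) = 5*₁F₁(6; 13; t)/12
M′′(t) = 5*₁F₁(7; 14; t)/26
M′′′(t) = 5*₁F₁(8; 15; t)/52
M′′′′(t) = 2*₁F₁(9; 16; t)/39

E[X^4] = M′′′′(0) = 2/39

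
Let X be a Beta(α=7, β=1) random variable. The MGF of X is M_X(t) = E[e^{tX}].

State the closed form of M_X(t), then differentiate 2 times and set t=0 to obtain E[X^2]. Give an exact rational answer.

M_X(t) = ₁F₁(7; 8; t)
M^(2)(t) = 7*₁F₁(9; 10; t)/9

E[X^2] = M^(2)(0) = 7/9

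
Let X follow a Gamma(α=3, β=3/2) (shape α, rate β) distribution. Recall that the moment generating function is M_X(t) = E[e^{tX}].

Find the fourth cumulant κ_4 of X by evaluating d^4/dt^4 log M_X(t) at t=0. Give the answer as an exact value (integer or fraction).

M_X(t) = 27/(8*(3/2 - t)^3)
K_X(t) = log M_X(t) = -3*log(3/2 - t) - 3*log(2) + 3*log(3)
K^(4)(t) = 288/(16*t^4 - 96*t^3 + 216*t^2 - 216*t + 81)

κ_4 = K^(4)(0) = 32/9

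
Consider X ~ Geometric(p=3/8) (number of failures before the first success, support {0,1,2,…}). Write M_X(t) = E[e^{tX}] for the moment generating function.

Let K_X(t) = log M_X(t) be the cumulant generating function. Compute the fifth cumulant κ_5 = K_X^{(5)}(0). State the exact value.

M_X(t) = 3/(8*(1 - 5*e^(t)/8))
K_X(t) = log M_X(t) = -log(1 - 5*e^(t)/8) - 3*log(2) + log(3)
D^5[K](t) = (-5000*e^(4*t) - 88000*e^(3*t) - 140800*e^(2*t) - 20480*e^(t))/(3125*e^(5*t) - 25000*e^(4*t) + 80000*e^(3*t) - 128000*e^(2*t) + 102400*e^(t) - 32768)

κ_5 = D^5[K](0) = 84760/81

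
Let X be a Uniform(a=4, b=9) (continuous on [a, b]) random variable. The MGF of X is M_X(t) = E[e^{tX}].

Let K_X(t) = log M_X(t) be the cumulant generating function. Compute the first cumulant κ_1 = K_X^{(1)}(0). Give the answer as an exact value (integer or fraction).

κ_1 = dK/dt |_{t=0} = 13/2

M_X(t) = (e^(9*t) - e^(4*t))/(5*t)
K_X(t) = log M_X(t) = -log(t) + log(e^(9*t) - e^(4*t)) - log(5)
dK/dt = (9*t*e^(5*t) - 4*t - e^(5*t) + 1)/(t*e^(5*t) - t)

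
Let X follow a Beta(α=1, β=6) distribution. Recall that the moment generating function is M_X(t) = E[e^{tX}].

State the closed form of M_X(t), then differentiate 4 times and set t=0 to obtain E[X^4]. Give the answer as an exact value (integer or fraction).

E[X^4] = D^4[M](0) = 1/210

M_X(t) = ₁F₁(1; 7; t)
D^4[M](t) = ₁F₁(5; 11; t)/210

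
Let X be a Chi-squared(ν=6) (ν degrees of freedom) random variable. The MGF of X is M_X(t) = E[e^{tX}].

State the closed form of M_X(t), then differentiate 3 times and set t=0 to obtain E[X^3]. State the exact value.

M_X(t) = (1 - 2*t)^(-3)
M′(t) = 6/(16*t^4 - 32*t^3 + 24*t^2 - 8*t + 1)
M′′(t) = -48/(32*t^5 - 80*t^4 + 80*t^3 - 40*t^2 + 10*t - 1)
M′′′(t) = 480/(64*t^6 - 192*t^5 + 240*t^4 - 160*t^3 + 60*t^2 - 12*t + 1)

E[X^3] = M′′′(0) = 480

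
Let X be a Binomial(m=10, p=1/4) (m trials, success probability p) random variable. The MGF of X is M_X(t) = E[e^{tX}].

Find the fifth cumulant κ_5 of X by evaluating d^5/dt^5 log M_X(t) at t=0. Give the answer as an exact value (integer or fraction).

κ_5 = d^5K/dt^5 |_{t=0} = -75/64

M_X(t) = (e^(t)/4 + 3/4)^10
K_X(t) = log M_X(t) = 10*log(e^(t)/4 + 3/4)
dK/dt = 10*e^(t)/(e^(t) + 3)
d^2K/dt^2 = 30*e^(t)/(e^(2*t) + 6*e^(t) + 9)
d^3K/dt^3 = (-30*e^(2*t) + 90*e^(t))/(e^(3*t) + 9*e^(2*t) + 27*e^(t) + 27)
d^4K/dt^4 = (30*e^(3*t) - 360*e^(2*t) + 270*e^(t))/(e^(4*t) + 12*e^(3*t) + 54*e^(2*t) + 108*e^(t) + 81)
d^5K/dt^5 = (-30*e^(4*t) + 990*e^(3*t) - 2970*e^(2*t) + 810*e^(t))/(e^(5*t) + 15*e^(4*t) + 90*e^(3*t) + 270*e^(2*t) + 405*e^(t) + 243)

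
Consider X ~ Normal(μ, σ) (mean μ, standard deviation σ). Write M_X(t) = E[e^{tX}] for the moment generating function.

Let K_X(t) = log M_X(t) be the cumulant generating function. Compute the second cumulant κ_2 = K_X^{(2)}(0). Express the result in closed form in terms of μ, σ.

κ_2 = K′′(0) = σ^2

M_X(t) = e^(μ*t + σ^2*t^2/2)
K_X(t) = log M_X(t) = μ*t + σ^2*t^2/2
K′(t) = μ + σ^2*t
K′′(t) = σ^2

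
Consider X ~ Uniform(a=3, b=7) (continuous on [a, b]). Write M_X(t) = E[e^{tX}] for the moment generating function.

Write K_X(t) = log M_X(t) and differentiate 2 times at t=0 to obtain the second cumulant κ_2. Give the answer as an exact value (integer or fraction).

κ_2 = D^2[K](0) = 4/3

M_X(t) = (e^(7*t) - e^(3*t))/(4*t)
K_X(t) = log M_X(t) = -log(t) + log(e^(7*t) - e^(3*t)) - 2*log(2)
D^2[K](t) = (-16*t^2*e^(4*t) + e^(8*t) - 2*e^(4*t) + 1)/(t^2*e^(8*t) - 2*t^2*e^(4*t) + t^2)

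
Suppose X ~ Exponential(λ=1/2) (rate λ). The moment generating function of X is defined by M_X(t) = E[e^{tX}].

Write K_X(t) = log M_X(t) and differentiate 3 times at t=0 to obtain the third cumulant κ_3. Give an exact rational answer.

κ_3 = K′′′(0) = 16

M_X(t) = 1/(2*(1/2 - t))
K_X(t) = log M_X(t) = -log(1/2 - t) - log(2)
K′(t) = -2/(2*t - 1)
K′′(t) = 4/(4*t^2 - 4*t + 1)
K′′′(t) = -16/(8*t^3 - 12*t^2 + 6*t - 1)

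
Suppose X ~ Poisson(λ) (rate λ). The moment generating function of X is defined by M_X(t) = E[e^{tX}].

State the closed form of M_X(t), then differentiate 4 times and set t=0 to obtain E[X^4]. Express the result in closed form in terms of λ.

M_X(t) = e^(λ*(e^(t) - 1))
D^4[M](t) = (λ^4*e^(4*t)*e^(λ*e^(t)) + 6*λ^3*e^(3*t)*e^(λ*e^(t)) + 7*λ^2*e^(2*t)*e^(λ*e^(t)) + λ*e^(t)*e^(λ*e^(t)))*e^(-λ)

E[X^4] = D^4[M](0) = λ*(λ^3 + 6*λ^2 + 7*λ + 1)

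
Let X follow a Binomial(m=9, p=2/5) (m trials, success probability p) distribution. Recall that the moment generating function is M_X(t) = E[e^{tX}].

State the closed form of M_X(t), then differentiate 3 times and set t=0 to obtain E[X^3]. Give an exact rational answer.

E[X^3] = M′′′(0) = 8802/125

M_X(t) = (2*e^(t)/5 + 3/5)^9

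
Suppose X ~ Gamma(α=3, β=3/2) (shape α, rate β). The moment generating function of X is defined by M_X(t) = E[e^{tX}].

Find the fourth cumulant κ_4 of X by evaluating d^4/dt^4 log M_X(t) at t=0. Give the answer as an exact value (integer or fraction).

M_X(t) = 27/(8*(3/2 - t)^3)
K_X(t) = log M_X(t) = -3*log(3/2 - t) - 3*log(2) + 3*log(3)
dK/dt = -6/(2*t - 3)
d^2K/dt^2 = 12/(4*t^2 - 12*t + 9)
d^3K/dt^3 = -48/(8*t^3 - 36*t^2 + 54*t - 27)
d^4K/dt^4 = 288/(16*t^4 - 96*t^3 + 216*t^2 - 216*t + 81)

κ_4 = d^4K/dt^4 |_{t=0} = 32/9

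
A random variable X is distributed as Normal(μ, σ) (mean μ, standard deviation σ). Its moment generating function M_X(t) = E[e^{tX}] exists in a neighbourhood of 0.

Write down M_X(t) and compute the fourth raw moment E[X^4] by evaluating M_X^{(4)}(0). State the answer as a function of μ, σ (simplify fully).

E[X^4] = d^4M/dt^4 |_{t=0} = μ^4 + 6*μ^2*σ^2 + 3*σ^4

M_X(t) = e^(μ*t + σ^2*t^2/2)
dM/dt = μ*e^(μ*t)*e^(σ^2*t^2/2) + σ^2*t*e^(μ*t)*e^(σ^2*t^2/2)
d^2M/dt^2 = μ^2*e^(μ*t)*e^(σ^2*t^2/2) + 2*μ*σ^2*t*e^(μ*t)*e^(σ^2*t^2/2) + σ^4*t^2*e^(μ*t)*e^(σ^2*t^2/2) + σ^2*e^(μ*t)*e^(σ^2*t^2/2)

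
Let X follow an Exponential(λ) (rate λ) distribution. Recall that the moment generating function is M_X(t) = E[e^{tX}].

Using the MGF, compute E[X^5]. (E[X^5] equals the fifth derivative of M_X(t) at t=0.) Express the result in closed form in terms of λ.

M_X(t) = λ/(λ - t)
M′(t) = λ/(λ^2 - 2*λ*t + t^2)
M′′(t) = -2*λ/(-λ^3 + 3*λ^2*t - 3*λ*t^2 + t^3)
M′′′(t) = 6*λ/(λ^4 - 4*λ^3*t + 6*λ^2*t^2 - 4*λ*t^3 + t^4)
M′′′′(t) = -24*λ/(-λ^5 + 5*λ^4*t - 10*λ^3*t^2 + 10*λ^2*t^3 - 5*λ*t^4 + t^5)
M′′′′′(t) = 120*λ/(λ^6 - 6*λ^5*t + 15*λ^4*t^2 - 20*λ^3*t^3 + 15*λ^2*t^4 - 6*λ*t^5 + t^6)

E[X^5] = M′′′′′(0) = 120/λ^5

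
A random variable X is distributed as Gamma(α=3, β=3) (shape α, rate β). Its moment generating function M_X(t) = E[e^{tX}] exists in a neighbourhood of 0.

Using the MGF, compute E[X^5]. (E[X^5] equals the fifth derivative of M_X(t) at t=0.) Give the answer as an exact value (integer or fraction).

E[X^5] = d^5M/dt^5 |_{t=0} = 280/27

M_X(t) = 27/(3 - t)^3
dM/dt = 81/(t^4 - 12*t^3 + 54*t^2 - 108*t + 81)
d^2M/dt^2 = -324/(t^5 - 15*t^4 + 90*t^3 - 270*t^2 + 405*t - 243)
d^3M/dt^3 = 1620/(t^6 - 18*t^5 + 135*t^4 - 540*t^3 + 1215*t^2 - 1458*t + 729)
d^4M/dt^4 = -9720/(t^7 - 21*t^6 + 189*t^5 - 945*t^4 + 2835*t^3 - 5103*t^2 + 5103*t - 2187)
d^5M/dt^5 = 68040/(t^8 - 24*t^7 + 252*t^6 - 1512*t^5 + 5670*t^4 - 13608*t^3 + 20412*t^2 - 17496*t + 6561)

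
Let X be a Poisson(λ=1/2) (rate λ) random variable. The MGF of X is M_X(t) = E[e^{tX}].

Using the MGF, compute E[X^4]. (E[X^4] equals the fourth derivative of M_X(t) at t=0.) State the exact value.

M_X(t) = e^(e^(t)/2 - 1/2)
M′(t) = e^(-1/2)*e^(t)*e^(e^(t)/2)/2
M′′(t) = (e^(2*t)*e^(e^(t)/2) + 2*e^(t)*e^(e^(t)/2))*e^(-1/2)/4
M′′′(t) = (e^(3*t)*e^(e^(t)/2) + 6*e^(2*t)*e^(e^(t)/2) + 4*e^(t)*e^(e^(t)/2))*e^(-1/2)/8
M′′′′(t) = (e^(4*t)*e^(e^(t)/2) + 12*e^(3*t)*e^(e^(t)/2) + 28*e^(2*t)*e^(e^(t)/2) + 8*e^(t)*e^(e^(t)/2))*e^(-1/2)/16

E[X^4] = M′′′′(0) = 49/16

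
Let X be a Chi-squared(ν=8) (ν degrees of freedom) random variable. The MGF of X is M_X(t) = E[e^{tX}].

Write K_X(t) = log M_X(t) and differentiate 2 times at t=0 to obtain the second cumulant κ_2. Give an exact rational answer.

M_X(t) = (1 - 2*t)^(-4)
K_X(t) = log M_X(t) = -4*log(1 - 2*t)
dK/dt = -8/(2*t - 1)
d^2K/dt^2 = 16/(4*t^2 - 4*t + 1)

κ_2 = d^2K/dt^2 |_{t=0} = 16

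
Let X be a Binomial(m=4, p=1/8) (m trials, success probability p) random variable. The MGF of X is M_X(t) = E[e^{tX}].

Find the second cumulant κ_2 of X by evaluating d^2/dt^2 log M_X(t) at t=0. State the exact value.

M_X(t) = (e^(t)/8 + 7/8)^4
K_X(t) = log M_X(t) = 4*log(e^(t)/8 + 7/8)
D^2[K](t) = 28*e^(t)/(e^(2*t) + 14*e^(t) + 49)

κ_2 = D^2[K](0) = 7/16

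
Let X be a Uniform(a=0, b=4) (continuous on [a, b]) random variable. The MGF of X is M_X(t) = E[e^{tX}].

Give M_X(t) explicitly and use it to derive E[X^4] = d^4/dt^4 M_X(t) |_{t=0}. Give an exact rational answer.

E[X^4] = d^4M/dt^4 |_{t=0} = 256/5

M_X(t) = (e^(4*t) - 1)/(4*t)
dM/dt = (4*t*e^(4*t) - e^(4*t) + 1)/(4*t^2)
d^2M/dt^2 = (8*t^2*e^(4*t) - 4*t*e^(4*t) + e^(4*t) - 1)/(2*t^3)
d^3M/dt^3 = (32*t^3*e^(4*t) - 24*t^2*e^(4*t) + 12*t*e^(4*t) - 3*e^(4*t) + 3)/(2*t^4)
d^4M/dt^4 = (64*t^4*e^(4*t) - 64*t^3*e^(4*t) + 48*t^2*e^(4*t) - 24*t*e^(4*t) + 6*e^(4*t) - 6)/t^5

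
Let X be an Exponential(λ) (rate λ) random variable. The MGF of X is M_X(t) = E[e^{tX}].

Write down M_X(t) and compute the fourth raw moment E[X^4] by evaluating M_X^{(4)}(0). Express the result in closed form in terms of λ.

M_X(t) = λ/(λ - t)
dM/dt = λ/(λ^2 - 2*λ*t + t^2)
d^2M/dt^2 = -2*λ/(-λ^3 + 3*λ^2*t - 3*λ*t^2 + t^3)
d^3M/dt^3 = 6*λ/(λ^4 - 4*λ^3*t + 6*λ^2*t^2 - 4*λ*t^3 + t^4)
d^4M/dt^4 = -24*λ/(-λ^5 + 5*λ^4*t - 10*λ^3*t^2 + 10*λ^2*t^3 - 5*λ*t^4 + t^5)

E[X^4] = d^4M/dt^4 |_{t=0} = 24/λ^4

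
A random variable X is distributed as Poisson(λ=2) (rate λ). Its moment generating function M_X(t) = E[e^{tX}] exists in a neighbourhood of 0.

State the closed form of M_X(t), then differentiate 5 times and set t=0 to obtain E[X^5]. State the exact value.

M_X(t) = e^(2*e^(t) - 2)
D^5[M](t) = (32*e^(5*t)*e^(2*e^(t)) + 160*e^(4*t)*e^(2*e^(t)) + 200*e^(3*t)*e^(2*e^(t)) + 60*e^(2*t)*e^(2*e^(t)) + 2*e^(t)*e^(2*e^(t)))*e^(-2)

E[X^5] = D^5[M](0) = 454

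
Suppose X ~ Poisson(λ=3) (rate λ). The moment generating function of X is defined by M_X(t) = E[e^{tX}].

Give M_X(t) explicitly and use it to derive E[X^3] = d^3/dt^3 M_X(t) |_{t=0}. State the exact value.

E[X^3] = M′′′(0) = 57

M_X(t) = e^(3*e^(t) - 3)
M′(t) = 3*e^(-3)*e^(t)*e^(3*e^(t))
M′′(t) = (9*e^(2*t)*e^(3*e^(t)) + 3*e^(t)*e^(3*e^(t)))*e^(-3)
M′′′(t) = (27*e^(3*t)*e^(3*e^(t)) + 27*e^(2*t)*e^(3*e^(t)) + 3*e^(t)*e^(3*e^(t)))*e^(-3)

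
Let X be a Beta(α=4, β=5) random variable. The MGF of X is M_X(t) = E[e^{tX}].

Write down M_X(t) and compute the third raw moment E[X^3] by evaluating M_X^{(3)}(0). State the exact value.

M_X(t) = ₁F₁(4; 9; t)
dM/dt = 4*₁F₁(5; 10; t)/9
d^2M/dt^2 = 2*₁F₁(6; 11; t)/9
d^3M/dt^3 = 4*₁F₁(7; 12; t)/33

E[X^3] = d^3M/dt^3 |_{t=0} = 4/33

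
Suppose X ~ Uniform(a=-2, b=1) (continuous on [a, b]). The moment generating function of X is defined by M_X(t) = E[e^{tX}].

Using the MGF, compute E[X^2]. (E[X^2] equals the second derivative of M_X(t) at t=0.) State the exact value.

M_X(t) = (e^(t) - e^(-2*t))/(3*t)
M′(t) = (t*e^(3*t) + 2*t - e^(3*t) + 1)*e^(-2*t)/(3*t^2)
M′′(t) = (t^2*e^(3*t) - 4*t^2 - 2*t*e^(3*t) - 4*t + 2*e^(3*t) - 2)*e^(-2*t)/(3*t^3)

E[X^2] = M′′(0) = 1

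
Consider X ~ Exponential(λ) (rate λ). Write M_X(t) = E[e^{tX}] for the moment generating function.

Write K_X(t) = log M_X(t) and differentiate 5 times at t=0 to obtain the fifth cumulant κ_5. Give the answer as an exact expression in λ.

κ_5 = d^5K/dt^5 |_{t=0} = 24/λ^5

M_X(t) = λ/(λ - t)
K_X(t) = log M_X(t) = log(λ) - log(λ - t)
dK/dt = -1/(-λ + t)
d^2K/dt^2 = 1/(λ^2 - 2*λ*t + t^2)
d^3K/dt^3 = -2/(-λ^3 + 3*λ^2*t - 3*λ*t^2 + t^3)
d^4K/dt^4 = 6/(λ^4 - 4*λ^3*t + 6*λ^2*t^2 - 4*λ*t^3 + t^4)
d^5K/dt^5 = -24/(-λ^5 + 5*λ^4*t - 10*λ^3*t^2 + 10*λ^2*t^3 - 5*λ*t^4 + t^5)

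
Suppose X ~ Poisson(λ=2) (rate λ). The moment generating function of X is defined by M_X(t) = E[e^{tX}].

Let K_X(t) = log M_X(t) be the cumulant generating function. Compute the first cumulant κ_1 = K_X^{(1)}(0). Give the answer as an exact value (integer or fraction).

M_X(t) = e^(2*e^(t) - 2)
K_X(t) = log M_X(t) = 2*e^(t) - 2
D[K](t) = 2*e^(t)

κ_1 = D[K](0) = 2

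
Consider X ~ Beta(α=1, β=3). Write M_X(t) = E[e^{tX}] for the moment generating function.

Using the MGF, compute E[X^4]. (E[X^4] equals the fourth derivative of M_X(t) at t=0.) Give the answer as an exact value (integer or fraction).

M_X(t) = ₁F₁(1; 4; t)
M′(t) = ₁F₁(2; 5; t)/4
M′′(t) = ₁F₁(3; 6; t)/10
M′′′(t) = ₁F₁(4; 7; t)/20
M′′′′(t) = ₁F₁(5; 8; t)/35

E[X^4] = M′′′′(0) = 1/35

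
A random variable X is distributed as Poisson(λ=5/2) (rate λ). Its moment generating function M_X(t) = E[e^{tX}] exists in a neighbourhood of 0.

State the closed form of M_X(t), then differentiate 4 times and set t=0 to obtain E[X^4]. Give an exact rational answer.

E[X^4] = M′′′′(0) = 2865/16

M_X(t) = e^(5*e^(t)/2 - 5/2)
M′(t) = 5*e^(-5/2)*e^(t)*e^(5*e^(t)/2)/2
M′′(t) = (25*e^(2*t)*e^(5*e^(t)/2) + 10*e^(t)*e^(5*e^(t)/2))*e^(-5/2)/4
M′′′(t) = (125*e^(3*t)*e^(5*e^(t)/2) + 150*e^(2*t)*e^(5*e^(t)/2) + 20*e^(t)*e^(5*e^(t)/2))*e^(-5/2)/8
M′′′′(t) = (625*e^(4*t)*e^(5*e^(t)/2) + 1500*e^(3*t)*e^(5*e^(t)/2) + 700*e^(2*t)*e^(5*e^(t)/2) + 40*e^(t)*e^(5*e^(t)/2))*e^(-5/2)/16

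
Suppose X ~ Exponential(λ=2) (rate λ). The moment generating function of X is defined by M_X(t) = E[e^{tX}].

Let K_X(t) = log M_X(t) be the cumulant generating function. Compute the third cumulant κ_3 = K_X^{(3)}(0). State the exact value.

M_X(t) = 2/(2 - t)
K_X(t) = log M_X(t) = -log(2 - t) + log(2)
K′(t) = -1/(t - 2)
K′′(t) = 1/(t^2 - 4*t + 4)
K′′′(t) = -2/(t^3 - 6*t^2 + 12*t - 8)

κ_3 = K′′′(0) = 1/4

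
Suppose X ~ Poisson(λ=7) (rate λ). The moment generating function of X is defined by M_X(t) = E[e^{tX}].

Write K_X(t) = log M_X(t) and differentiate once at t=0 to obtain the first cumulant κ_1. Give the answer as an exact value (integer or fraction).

M_X(t) = e^(7*e^(t) - 7)
K_X(t) = log M_X(t) = 7*e^(t) - 7
D[K](t) = 7*e^(t)

κ_1 = D[K](0) = 7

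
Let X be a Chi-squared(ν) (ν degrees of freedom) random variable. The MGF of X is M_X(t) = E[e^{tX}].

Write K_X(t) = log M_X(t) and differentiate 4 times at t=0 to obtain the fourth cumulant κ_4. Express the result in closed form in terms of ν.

κ_4 = D^4[K](0) = 48*ν

M_X(t) = (1 - 2*t)^(-ν/2)
K_X(t) = log M_X(t) = -ν*log(1 - 2*t)/2
D^4[K](t) = 48*ν/(16*t^4 - 32*t^3 + 24*t^2 - 8*t + 1)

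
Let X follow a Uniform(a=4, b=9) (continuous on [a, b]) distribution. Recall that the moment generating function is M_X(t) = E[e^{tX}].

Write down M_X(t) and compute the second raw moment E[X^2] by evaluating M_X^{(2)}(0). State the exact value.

M_X(t) = (e^(9*t) - e^(4*t))/(5*t)
dM/dt = (9*t*e^(9*t) - 4*t*e^(4*t) - e^(9*t) + e^(4*t))/(5*t^2)
d^2M/dt^2 = (81*t^2*e^(9*t) - 16*t^2*e^(4*t) - 18*t*e^(9*t) + 8*t*e^(4*t) + 2*e^(9*t) - 2*e^(4*t))/(5*t^3)

E[X^2] = d^2M/dt^2 |_{t=0} = 133/3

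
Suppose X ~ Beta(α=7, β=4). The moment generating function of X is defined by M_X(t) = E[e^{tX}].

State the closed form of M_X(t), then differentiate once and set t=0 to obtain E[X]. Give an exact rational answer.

M_X(t) = ₁F₁(7; 11; t)
M′(t) = 7*₁F₁(8; 12; t)/11

E[X] = M′(0) = 7/11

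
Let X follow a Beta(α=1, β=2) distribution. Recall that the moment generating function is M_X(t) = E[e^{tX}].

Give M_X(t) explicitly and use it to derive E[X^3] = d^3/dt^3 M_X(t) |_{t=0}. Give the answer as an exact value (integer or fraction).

M_X(t) = ₁F₁(1; 3; t)
M′(t) = ₁F₁(2; 4; t)/3
M′′(t) = ₁F₁(3; 5; t)/6
M′′′(t) = ₁F₁(4; 6; t)/10

E[X^3] = M′′′(0) = 1/10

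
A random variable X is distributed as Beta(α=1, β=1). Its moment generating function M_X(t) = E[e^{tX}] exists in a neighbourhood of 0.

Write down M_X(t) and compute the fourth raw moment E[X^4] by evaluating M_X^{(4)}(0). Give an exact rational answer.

M_X(t) = ₁F₁(1; 2; t)
D^4[M](t) = ₁F₁(5; 6; t)/5

E[X^4] = D^4[M](0) = 1/5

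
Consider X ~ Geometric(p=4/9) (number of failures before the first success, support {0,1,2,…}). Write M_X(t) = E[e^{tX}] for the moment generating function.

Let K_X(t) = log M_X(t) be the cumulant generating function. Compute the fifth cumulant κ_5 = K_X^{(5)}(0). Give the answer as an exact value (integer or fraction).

κ_5 = D^5[K](0) = 43785/128

M_X(t) = 4/(9*(1 - 5*e^(t)/9))
K_X(t) = log M_X(t) = -log(1 - 5*e^(t)/9) - 2*log(3) + 2*log(2)
D^5[K](t) = (-5625*e^(4*t) - 111375*e^(3*t) - 200475*e^(2*t) - 32805*e^(t))/(3125*e^(5*t) - 28125*e^(4*t) + 101250*e^(3*t) - 182250*e^(2*t) + 164025*e^(t) - 59049)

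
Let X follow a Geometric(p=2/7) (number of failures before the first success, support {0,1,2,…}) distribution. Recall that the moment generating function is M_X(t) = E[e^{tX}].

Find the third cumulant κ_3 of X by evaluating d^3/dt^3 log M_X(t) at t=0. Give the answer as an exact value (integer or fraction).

M_X(t) = 2/(7*(1 - 5*e^(t)/7))
K_X(t) = log M_X(t) = -log(1 - 5*e^(t)/7) - log(7) + log(2)
K′(t) = -5*e^(t)/(5*e^(t) - 7)
K′′(t) = 35*e^(t)/(25*e^(2*t) - 70*e^(t) + 49)
K′′′(t) = (-175*e^(2*t) - 245*e^(t))/(125*e^(3*t) - 525*e^(2*t) + 735*e^(t) - 343)

κ_3 = K′′′(0) = 105/2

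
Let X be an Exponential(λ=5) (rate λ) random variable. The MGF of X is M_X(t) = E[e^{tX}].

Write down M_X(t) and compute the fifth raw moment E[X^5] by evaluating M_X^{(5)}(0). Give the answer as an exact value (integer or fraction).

M_X(t) = 5/(5 - t)
M^(5)(t) = 600/(t^6 - 30*t^5 + 375*t^4 - 2500*t^3 + 9375*t^2 - 18750*t + 15625)

E[X^5] = M^(5)(0) = 24/625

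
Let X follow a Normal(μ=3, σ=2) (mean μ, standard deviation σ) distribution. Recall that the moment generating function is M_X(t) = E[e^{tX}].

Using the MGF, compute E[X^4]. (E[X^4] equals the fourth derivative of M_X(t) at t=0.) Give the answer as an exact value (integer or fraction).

M_X(t) = e^(2*t^2 + 3*t)
M^(4)(t) = 256*t^4*e^(3*t)*e^(2*t^2) + 768*t^3*e^(3*t)*e^(2*t^2) + 1248*t^2*e^(3*t)*e^(2*t^2) + 1008*t*e^(3*t)*e^(2*t^2) + 345*e^(3*t)*e^(2*t^2)

E[X^4] = M^(4)(0) = 345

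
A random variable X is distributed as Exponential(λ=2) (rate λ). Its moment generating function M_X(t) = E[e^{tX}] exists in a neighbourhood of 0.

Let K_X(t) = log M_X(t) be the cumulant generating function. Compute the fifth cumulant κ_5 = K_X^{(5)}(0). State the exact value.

κ_5 = K^(5)(0) = 3/4

M_X(t) = 2/(2 - t)
K_X(t) = log M_X(t) = -log(2 - t) + log(2)
K^(5)(t) = -24/(t^5 - 10*t^4 + 40*t^3 - 80*t^2 + 80*t - 32)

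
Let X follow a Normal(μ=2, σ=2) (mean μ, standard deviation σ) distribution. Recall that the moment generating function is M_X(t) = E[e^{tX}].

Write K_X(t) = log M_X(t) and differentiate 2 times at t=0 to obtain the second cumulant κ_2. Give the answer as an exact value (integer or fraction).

M_X(t) = e^(2*t^2 + 2*t)
K_X(t) = log M_X(t) = 2*t^2 + 2*t
K^(2)(t) = 4

κ_2 = K^(2)(0) = 4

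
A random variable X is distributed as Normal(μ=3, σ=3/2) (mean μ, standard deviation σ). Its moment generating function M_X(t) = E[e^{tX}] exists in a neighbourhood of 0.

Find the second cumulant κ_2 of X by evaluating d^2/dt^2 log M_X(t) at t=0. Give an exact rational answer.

M_X(t) = e^(9*t^2/8 + 3*t)
K_X(t) = log M_X(t) = 9*t^2/8 + 3*t
K′(t) = 9*t/4 + 3
K′′(t) = 9/4

κ_2 = K′′(0) = 9/4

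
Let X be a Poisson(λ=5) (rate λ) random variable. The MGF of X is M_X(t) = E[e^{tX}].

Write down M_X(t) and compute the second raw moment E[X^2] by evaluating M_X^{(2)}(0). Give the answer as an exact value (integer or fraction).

M_X(t) = e^(5*e^(t) - 5)
D^2[M](t) = (25*e^(2*t)*e^(5*e^(t)) + 5*e^(t)*e^(5*e^(t)))*e^(-5)

E[X^2] = D^2[M](0) = 30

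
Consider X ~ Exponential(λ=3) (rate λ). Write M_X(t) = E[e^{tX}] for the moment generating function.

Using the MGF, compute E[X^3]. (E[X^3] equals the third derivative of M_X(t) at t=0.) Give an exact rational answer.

M_X(t) = 3/(3 - t)
M^(3)(t) = 18/(t^4 - 12*t^3 + 54*t^2 - 108*t + 81)

E[X^3] = M^(3)(0) = 2/9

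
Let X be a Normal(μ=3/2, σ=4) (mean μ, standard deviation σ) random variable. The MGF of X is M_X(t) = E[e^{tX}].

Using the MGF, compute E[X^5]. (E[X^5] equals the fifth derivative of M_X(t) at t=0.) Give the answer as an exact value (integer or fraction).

E[X^5] = D^5[M](0) = 201843/32

M_X(t) = e^(8*t^2 + 3*t/2)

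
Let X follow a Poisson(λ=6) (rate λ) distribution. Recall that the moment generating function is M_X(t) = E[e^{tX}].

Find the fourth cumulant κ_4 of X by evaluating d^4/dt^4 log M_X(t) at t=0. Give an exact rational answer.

M_X(t) = e^(6*e^(t) - 6)
K_X(t) = log M_X(t) = 6*e^(t) - 6
K^(4)(t) = 6*e^(t)

κ_4 = K^(4)(0) = 6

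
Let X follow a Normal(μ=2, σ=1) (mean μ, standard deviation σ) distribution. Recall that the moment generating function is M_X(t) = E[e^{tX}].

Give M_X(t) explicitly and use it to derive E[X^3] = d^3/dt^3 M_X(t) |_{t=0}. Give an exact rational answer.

E[X^3] = M′′′(0) = 14

M_X(t) = e^(t^2/2 + 2*t)
M′(t) = t*e^(2*t)*e^(t^2/2) + 2*e^(2*t)*e^(t^2/2)
M′′(t) = t^2*e^(2*t)*e^(t^2/2) + 4*t*e^(2*t)*e^(t^2/2) + 5*e^(2*t)*e^(t^2/2)
M′′′(t) = t^3*e^(2*t)*e^(t^2/2) + 6*t^2*e^(2*t)*e^(t^2/2) + 15*t*e^(2*t)*e^(t^2/2) + 14*e^(2*t)*e^(t^2/2)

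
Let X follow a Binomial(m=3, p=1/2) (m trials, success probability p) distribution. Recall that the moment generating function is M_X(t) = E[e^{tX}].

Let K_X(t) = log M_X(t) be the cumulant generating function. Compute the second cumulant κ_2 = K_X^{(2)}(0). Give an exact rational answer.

κ_2 = K′′(0) = 3/4

M_X(t) = (e^(t)/2 + 1/2)^3
K_X(t) = log M_X(t) = 3*log(e^(t)/2 + 1/2)
K′(t) = 3*e^(t)/(e^(t) + 1)
K′′(t) = 3*e^(t)/(e^(2*t) + 2*e^(t) + 1)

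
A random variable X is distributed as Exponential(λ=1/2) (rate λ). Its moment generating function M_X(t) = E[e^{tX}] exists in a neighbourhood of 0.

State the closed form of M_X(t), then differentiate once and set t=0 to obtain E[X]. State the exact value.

M_X(t) = 1/(2*(1/2 - t))
M′(t) = 2/(4*t^2 - 4*t + 1)

E[X] = M′(0) = 2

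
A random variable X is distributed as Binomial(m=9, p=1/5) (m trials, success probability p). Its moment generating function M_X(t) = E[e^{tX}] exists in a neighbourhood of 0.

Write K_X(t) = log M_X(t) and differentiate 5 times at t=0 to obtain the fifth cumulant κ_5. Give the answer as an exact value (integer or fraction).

κ_5 = K′′′′′(0) = -2484/3125

M_X(t) = (e^(t)/5 + 4/5)^9
K_X(t) = log M_X(t) = 9*log(e^(t)/5 + 4/5)
K′(t) = 9*e^(t)/(e^(t) + 4)
K′′(t) = 36*e^(t)/(e^(2*t) + 8*e^(t) + 16)
K′′′(t) = (-36*e^(2*t) + 144*e^(t))/(e^(3*t) + 12*e^(2*t) + 48*e^(t) + 64)
K′′′′(t) = (36*e^(3*t) - 576*e^(2*t) + 576*e^(t))/(e^(4*t) + 16*e^(3*t) + 96*e^(2*t) + 256*e^(t) + 256)
K′′′′′(t) = (-36*e^(4*t) + 1584*e^(3*t) - 6336*e^(2*t) + 2304*e^(t))/(e^(5*t) + 20*e^(4*t) + 160*e^(3*t) + 640*e^(2*t) + 1280*e^(t) + 1024)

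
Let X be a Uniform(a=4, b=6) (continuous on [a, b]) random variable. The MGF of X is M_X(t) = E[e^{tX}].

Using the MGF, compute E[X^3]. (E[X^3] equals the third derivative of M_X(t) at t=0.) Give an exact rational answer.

E[X^3] = D^3[M](0) = 130

M_X(t) = (e^(6*t) - e^(4*t))/(2*t)
D^3[M](t) = (108*t^3*e^(6*t) - 32*t^3*e^(4*t) - 54*t^2*e^(6*t) + 24*t^2*e^(4*t) + 18*t*e^(6*t) - 12*t*e^(4*t) - 3*e^(6*t) + 3*e^(4*t))/t^4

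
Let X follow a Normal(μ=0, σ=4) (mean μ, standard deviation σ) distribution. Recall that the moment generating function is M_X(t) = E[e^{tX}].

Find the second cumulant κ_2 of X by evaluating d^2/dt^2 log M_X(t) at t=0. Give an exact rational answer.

κ_2 = K′′(0) = 16

M_X(t) = e^(8*t^2)
K_X(t) = log M_X(t) = 8*t^2
K′(t) = 16*t
K′′(t) = 16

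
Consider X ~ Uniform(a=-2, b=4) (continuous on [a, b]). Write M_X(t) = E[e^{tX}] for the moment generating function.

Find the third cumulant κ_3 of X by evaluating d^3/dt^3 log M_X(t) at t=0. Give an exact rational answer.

κ_3 = K′′′(0) = 0

M_X(t) = (e^(4*t) - e^(-2*t))/(6*t)
K_X(t) = log M_X(t) = -log(t) + log(e^(4*t) - e^(-2*t)) - log(6)
K′(t) = (4*t*e^(6*t) + 2*t - e^(6*t) + 1)/(t*e^(6*t) - t)
K′′(t) = (-36*t^2*e^(6*t) + e^(12*t) - 2*e^(6*t) + 1)/(t^2*e^(12*t) - 2*t^2*e^(6*t) + t^2)
K′′′(t) = (216*t^3*e^(12*t) + 216*t^3*e^(6*t) - 2*e^(18*t) + 6*e^(12*t) - 6*e^(6*t) + 2)/(t^3*e^(18*t) - 3*t^3*e^(12*t) + 3*t^3*e^(6*t) - t^3)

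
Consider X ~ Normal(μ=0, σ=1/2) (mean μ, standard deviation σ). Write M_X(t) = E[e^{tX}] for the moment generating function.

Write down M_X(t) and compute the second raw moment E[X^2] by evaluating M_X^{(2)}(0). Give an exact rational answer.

E[X^2] = D^2[M](0) = 1/4

M_X(t) = e^(t^2/8)
D^2[M](t) = t^2*e^(t^2/8)/16 + e^(t^2/8)/4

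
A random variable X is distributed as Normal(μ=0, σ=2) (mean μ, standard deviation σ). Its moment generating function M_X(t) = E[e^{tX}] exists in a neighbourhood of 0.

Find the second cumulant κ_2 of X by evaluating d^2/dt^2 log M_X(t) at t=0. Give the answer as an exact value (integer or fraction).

κ_2 = K^(2)(0) = 4

M_X(t) = e^(2*t^2)
K_X(t) = log M_X(t) = 2*t^2
K^(2)(t) = 4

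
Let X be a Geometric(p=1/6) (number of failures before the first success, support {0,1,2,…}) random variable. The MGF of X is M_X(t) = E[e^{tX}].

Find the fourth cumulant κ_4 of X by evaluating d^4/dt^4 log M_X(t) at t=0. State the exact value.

M_X(t) = 1/(6*(1 - 5*e^(t)/6))
K_X(t) = log M_X(t) = -log(1 - 5*e^(t)/6) - log(6)
K′(t) = -5*e^(t)/(5*e^(t) - 6)
K′′(t) = 30*e^(t)/(25*e^(2*t) - 60*e^(t) + 36)
K′′′(t) = (-150*e^(2*t) - 180*e^(t))/(125*e^(3*t) - 450*e^(2*t) + 540*e^(t) - 216)
K′′′′(t) = (750*e^(3*t) + 3600*e^(2*t) + 1080*e^(t))/(625*e^(4*t) - 3000*e^(3*t) + 5400*e^(2*t) - 4320*e^(t) + 1296)

κ_4 = K′′′′(0) = 5430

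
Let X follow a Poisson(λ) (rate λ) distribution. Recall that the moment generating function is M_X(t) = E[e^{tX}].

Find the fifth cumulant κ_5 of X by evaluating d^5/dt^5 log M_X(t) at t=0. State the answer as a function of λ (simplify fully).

M_X(t) = e^(λ*(e^(t) - 1))
K_X(t) = log M_X(t) = λ*(e^(t) - 1)
dK/dt = λ*e^(t)
d^2K/dt^2 = λ*e^(t)
d^3K/dt^3 = λ*e^(t)
d^4K/dt^4 = λ*e^(t)
d^5K/dt^5 = λ*e^(t)

κ_5 = d^5K/dt^5 |_{t=0} = λ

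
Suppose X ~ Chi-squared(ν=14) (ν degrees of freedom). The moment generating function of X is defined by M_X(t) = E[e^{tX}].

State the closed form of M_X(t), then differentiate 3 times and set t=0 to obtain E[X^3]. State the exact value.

M_X(t) = (1 - 2*t)^(-7)
M′(t) = 14/(256*t^8 - 1024*t^7 + 1792*t^6 - 1792*t^5 + 1120*t^4 - 448*t^3 + 112*t^2 - 16*t + 1)
M′′(t) = -224/(512*t^9 - 2304*t^8 + 4608*t^7 - 5376*t^6 + 4032*t^5 - 2016*t^4 + 672*t^3 - 144*t^2 + 18*t - 1)
M′′′(t) = 4032/(1024*t^10 - 5120*t^9 + 11520*t^8 - 15360*t^7 + 13440*t^6 - 8064*t^5 + 3360*t^4 - 960*t^3 + 180*t^2 - 20*t + 1)

E[X^3] = M′′′(0) = 4032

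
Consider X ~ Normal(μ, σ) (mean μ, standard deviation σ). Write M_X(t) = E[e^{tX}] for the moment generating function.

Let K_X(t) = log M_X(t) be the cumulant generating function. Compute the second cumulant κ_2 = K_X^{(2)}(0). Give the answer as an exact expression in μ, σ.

M_X(t) = e^(μ*t + σ^2*t^2/2)
K_X(t) = log M_X(t) = μ*t + σ^2*t^2/2
D^2[K](t) = σ^2

κ_2 = D^2[K](0) = σ^2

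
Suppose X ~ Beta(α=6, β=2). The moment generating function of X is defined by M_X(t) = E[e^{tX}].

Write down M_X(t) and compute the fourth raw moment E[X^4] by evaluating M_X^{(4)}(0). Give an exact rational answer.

M_X(t) = ₁F₁(6; 8; t)
D^4[M](t) = 21*₁F₁(10; 12; t)/55

E[X^4] = D^4[M](0) = 21/55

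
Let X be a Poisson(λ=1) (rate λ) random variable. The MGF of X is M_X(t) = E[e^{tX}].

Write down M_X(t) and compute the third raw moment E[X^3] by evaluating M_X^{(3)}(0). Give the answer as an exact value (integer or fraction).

E[X^3] = d^3M/dt^3 |_{t=0} = 5

M_X(t) = e^(e^(t) - 1)
dM/dt = e^(-1)*e^(t)*e^(e^(t))
d^2M/dt^2 = (e^(2*t)*e^(e^(t)) + e^(t)*e^(e^(t)))*e^(-1)
d^3M/dt^3 = (e^(3*t)*e^(e^(t)) + 3*e^(2*t)*e^(e^(t)) + e^(t)*e^(e^(t)))*e^(-1)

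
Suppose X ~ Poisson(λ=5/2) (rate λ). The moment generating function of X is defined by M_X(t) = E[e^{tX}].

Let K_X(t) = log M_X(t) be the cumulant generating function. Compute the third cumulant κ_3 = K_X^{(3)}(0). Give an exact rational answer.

κ_3 = K′′′(0) = 5/2

M_X(t) = e^(5*e^(t)/2 - 5/2)
K_X(t) = log M_X(t) = 5*e^(t)/2 - 5/2
K′(t) = 5*e^(t)/2
K′′(t) = 5*e^(t)/2
K′′′(t) = 5*e^(t)/2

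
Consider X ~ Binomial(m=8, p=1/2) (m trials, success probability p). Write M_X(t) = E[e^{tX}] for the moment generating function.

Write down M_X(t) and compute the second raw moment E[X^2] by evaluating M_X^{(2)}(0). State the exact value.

E[X^2] = M′′(0) = 18

M_X(t) = (e^(t)/2 + 1/2)^8
M′(t) = e^(8*t)/32 + 7*e^(7*t)/32 + 21*e^(6*t)/32 + 35*e^(5*t)/32 + 35*e^(4*t)/32 + 21*e^(3*t)/32 + 7*e^(2*t)/32 + e^(t)/32
M′′(t) = e^(8*t)/4 + 49*e^(7*t)/32 + 63*e^(6*t)/16 + 175*e^(5*t)/32 + 35*e^(4*t)/8 + 63*e^(3*t)/32 + 7*e^(2*t)/16 + e^(t)/32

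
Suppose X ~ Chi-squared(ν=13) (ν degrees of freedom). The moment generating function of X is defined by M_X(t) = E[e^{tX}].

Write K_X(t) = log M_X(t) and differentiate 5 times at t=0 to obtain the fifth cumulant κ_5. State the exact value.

M_X(t) = (1 - 2*t)^(-13/2)
K_X(t) = log M_X(t) = -13*log(1 - 2*t)/2
K′(t) = -13/(2*t - 1)
K′′(t) = 26/(4*t^2 - 4*t + 1)
K′′′(t) = -104/(8*t^3 - 12*t^2 + 6*t - 1)
K′′′′(t) = 624/(16*t^4 - 32*t^3 + 24*t^2 - 8*t + 1)
K′′′′′(t) = -4992/(32*t^5 - 80*t^4 + 80*t^3 - 40*t^2 + 10*t - 1)

κ_5 = K′′′′′(0) = 4992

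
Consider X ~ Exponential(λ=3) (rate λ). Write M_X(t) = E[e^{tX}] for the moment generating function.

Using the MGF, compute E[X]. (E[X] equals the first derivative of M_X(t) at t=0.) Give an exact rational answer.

E[X] = dM/dt |_{t=0} = 1/3

M_X(t) = 3/(3 - t)
dM/dt = 3/(t^2 - 6*t + 9)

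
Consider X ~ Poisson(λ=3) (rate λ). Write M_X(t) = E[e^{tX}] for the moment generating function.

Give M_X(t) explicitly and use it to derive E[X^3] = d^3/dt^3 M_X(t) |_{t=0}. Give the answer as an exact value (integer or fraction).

M_X(t) = e^(3*e^(t) - 3)
M′(t) = 3*e^(-3)*e^(t)*e^(3*e^(t))
M′′(t) = (9*e^(2*t)*e^(3*e^(t)) + 3*e^(t)*e^(3*e^(t)))*e^(-3)
M′′′(t) = (27*e^(3*t)*e^(3*e^(t)) + 27*e^(2*t)*e^(3*e^(t)) + 3*e^(t)*e^(3*e^(t)))*e^(-3)

E[X^3] = M′′′(0) = 57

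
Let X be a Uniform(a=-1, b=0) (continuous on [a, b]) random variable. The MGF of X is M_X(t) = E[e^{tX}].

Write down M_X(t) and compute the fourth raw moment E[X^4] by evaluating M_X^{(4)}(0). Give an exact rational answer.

E[X^4] = D^4[M](0) = 1/5

M_X(t) = (1 - e^(-t))/t
D^4[M](t) = (-t^4 - 4*t^3 - 12*t^2 - 24*t + 24*e^(t) - 24)*e^(-t)/t^5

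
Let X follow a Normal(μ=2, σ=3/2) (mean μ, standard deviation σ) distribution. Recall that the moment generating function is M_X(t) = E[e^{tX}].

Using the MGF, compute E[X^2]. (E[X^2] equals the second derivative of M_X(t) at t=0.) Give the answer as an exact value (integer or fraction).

E[X^2] = d^2M/dt^2 |_{t=0} = 25/4

M_X(t) = e^(9*t^2/8 + 2*t)
dM/dt = 9*t*e^(2*t)*e^(9*t^2/8)/4 + 2*e^(2*t)*e^(9*t^2/8)
d^2M/dt^2 = 81*t^2*e^(2*t)*e^(9*t^2/8)/16 + 9*t*e^(2*t)*e^(9*t^2/8) + 25*e^(2*t)*e^(9*t^2/8)/4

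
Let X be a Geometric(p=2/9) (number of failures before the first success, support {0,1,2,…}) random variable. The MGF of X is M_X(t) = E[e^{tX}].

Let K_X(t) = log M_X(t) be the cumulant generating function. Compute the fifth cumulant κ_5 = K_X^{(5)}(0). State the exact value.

M_X(t) = 2/(9*(1 - 7*e^(t)/9))
K_X(t) = log M_X(t) = -log(1 - 7*e^(t)/9) - 2*log(3) + log(2)
D^5[K](t) = (-21609*e^(4*t) - 305613*e^(3*t) - 392931*e^(2*t) - 45927*e^(t))/(16807*e^(5*t) - 108045*e^(4*t) + 277830*e^(3*t) - 357210*e^(2*t) + 229635*e^(t) - 59049)

κ_5 = D^5[K](0) = 23940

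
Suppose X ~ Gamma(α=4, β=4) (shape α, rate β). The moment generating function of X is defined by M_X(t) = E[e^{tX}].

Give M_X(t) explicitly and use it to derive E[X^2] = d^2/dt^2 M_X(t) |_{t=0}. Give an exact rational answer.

E[X^2] = D^2[M](0) = 5/4

M_X(t) = 256/(4 - t)^4
D^2[M](t) = 5120/(t^6 - 24*t^5 + 240*t^4 - 1280*t^3 + 3840*t^2 - 6144*t + 4096)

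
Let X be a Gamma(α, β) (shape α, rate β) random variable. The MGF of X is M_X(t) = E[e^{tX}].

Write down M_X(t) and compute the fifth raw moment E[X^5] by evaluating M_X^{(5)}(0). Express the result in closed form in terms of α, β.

E[X^5] = d^5M/dt^5 |_{t=0} = α*(α^4 + 10*α^3 + 35*α^2 + 50*α + 24)/β^5

M_X(t) = (β/(β - t))^α
dM/dt = -α*β^α*(1/(β - t))^α/(-β + t)
d^2M/dt^2 = (α^2*β^α*(1/(β - t))^α + α*β^α*(1/(β - t))^α)/(β^2 - 2*β*t + t^2)
d^3M/dt^3 = (-α^3*β^α*(1/(β - t))^α - 3*α^2*β^α*(1/(β - t))^α - 2*α*β^α*(1/(β - t))^α)/(-β^3 + 3*β^2*t - 3*β*t^2 + t^3)
d^4M/dt^4 = (α^4*β^α*(1/(β - t))^α + 6*α^3*β^α*(1/(β - t))^α + 11*α^2*β^α*(1/(β - t))^α + 6*α*β^α*(1/(β - t))^α)/(β^4 - 4*β^3*t + 6*β^2*t^2 - 4*β*t^3 + t^4)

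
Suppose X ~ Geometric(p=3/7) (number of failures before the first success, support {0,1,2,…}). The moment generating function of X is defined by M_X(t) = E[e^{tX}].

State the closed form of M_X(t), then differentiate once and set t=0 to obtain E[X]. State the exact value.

M_X(t) = 3/(7*(1 - 4*e^(t)/7))
M^(1)(t) = 12*e^(t)/(16*e^(2*t) - 56*e^(t) + 49)

E[X] = M^(1)(0) = 4/3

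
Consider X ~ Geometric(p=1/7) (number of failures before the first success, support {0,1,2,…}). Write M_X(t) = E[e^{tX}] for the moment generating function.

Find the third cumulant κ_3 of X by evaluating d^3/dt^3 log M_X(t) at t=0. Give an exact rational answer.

M_X(t) = 1/(7*(1 - 6*e^(t)/7))
K_X(t) = log M_X(t) = -log(1 - 6*e^(t)/7) - log(7)
K^(3)(t) = (-252*e^(2*t) - 294*e^(t))/(216*e^(3*t) - 756*e^(2*t) + 882*e^(t) - 343)

κ_3 = K^(3)(0) = 546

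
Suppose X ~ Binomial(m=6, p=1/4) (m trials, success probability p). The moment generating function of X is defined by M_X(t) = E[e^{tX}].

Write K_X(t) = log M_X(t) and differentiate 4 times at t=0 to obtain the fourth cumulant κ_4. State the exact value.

M_X(t) = (e^(t)/4 + 3/4)^6
K_X(t) = log M_X(t) = 6*log(e^(t)/4 + 3/4)
dK/dt = 6*e^(t)/(e^(t) + 3)
d^2K/dt^2 = 18*e^(t)/(e^(2*t) + 6*e^(t) + 9)
d^3K/dt^3 = (-18*e^(2*t) + 54*e^(t))/(e^(3*t) + 9*e^(2*t) + 27*e^(t) + 27)
d^4K/dt^4 = (18*e^(3*t) - 216*e^(2*t) + 162*e^(t))/(e^(4*t) + 12*e^(3*t) + 54*e^(2*t) + 108*e^(t) + 81)

κ_4 = d^4K/dt^4 |_{t=0} = -9/64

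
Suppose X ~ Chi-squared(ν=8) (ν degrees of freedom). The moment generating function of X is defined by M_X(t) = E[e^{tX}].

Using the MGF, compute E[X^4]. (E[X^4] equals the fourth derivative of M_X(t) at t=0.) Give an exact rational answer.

E[X^4] = M^(4)(0) = 13440

M_X(t) = (1 - 2*t)^(-4)
M^(4)(t) = 13440/(256*t^8 - 1024*t^7 + 1792*t^6 - 1792*t^5 + 1120*t^4 - 448*t^3 + 112*t^2 - 16*t + 1)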